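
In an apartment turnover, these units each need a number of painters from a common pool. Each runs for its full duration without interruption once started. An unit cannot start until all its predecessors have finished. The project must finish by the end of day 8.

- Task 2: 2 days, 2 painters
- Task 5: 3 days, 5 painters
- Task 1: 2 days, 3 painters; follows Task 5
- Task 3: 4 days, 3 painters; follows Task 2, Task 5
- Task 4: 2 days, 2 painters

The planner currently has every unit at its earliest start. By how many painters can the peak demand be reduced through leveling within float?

2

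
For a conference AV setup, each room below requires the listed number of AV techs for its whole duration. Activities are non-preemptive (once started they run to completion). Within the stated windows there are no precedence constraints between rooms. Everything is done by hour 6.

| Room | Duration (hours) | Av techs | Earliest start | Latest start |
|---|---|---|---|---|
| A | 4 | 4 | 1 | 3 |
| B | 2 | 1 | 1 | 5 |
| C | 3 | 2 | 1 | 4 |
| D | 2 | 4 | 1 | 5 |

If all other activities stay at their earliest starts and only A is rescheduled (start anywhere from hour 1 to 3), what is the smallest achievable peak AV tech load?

A@1: h1:11  h2:11  h3:6  h4:4  h5:0  h6:0 → peak 11
A@2: h1:7  h2:11  h3:6  h4:4  h5:4  h6:0 → peak 11
A@3: h1:7  h2:7  h3:6  h4:4  h5:4  h6:4 → peak 7
Best is A@3, peak 7.

7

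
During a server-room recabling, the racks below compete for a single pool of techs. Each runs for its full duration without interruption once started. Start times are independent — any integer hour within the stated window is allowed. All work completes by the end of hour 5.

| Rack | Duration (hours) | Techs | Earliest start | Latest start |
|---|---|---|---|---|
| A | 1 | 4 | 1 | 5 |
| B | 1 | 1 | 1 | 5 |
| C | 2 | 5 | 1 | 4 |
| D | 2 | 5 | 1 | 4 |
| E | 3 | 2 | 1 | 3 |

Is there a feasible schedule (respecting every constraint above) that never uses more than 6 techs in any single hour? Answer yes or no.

no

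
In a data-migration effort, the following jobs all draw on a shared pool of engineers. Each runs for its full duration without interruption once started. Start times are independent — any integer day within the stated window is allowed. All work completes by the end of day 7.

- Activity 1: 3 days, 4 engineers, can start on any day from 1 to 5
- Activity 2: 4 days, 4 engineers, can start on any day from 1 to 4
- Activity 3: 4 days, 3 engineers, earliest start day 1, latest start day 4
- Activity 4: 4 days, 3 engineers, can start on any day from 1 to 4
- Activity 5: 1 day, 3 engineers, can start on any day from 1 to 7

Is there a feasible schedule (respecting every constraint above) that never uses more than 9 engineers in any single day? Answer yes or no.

The minimum achievable peak is 10; 9 < 10, so no feasible schedule stays within the cap.

no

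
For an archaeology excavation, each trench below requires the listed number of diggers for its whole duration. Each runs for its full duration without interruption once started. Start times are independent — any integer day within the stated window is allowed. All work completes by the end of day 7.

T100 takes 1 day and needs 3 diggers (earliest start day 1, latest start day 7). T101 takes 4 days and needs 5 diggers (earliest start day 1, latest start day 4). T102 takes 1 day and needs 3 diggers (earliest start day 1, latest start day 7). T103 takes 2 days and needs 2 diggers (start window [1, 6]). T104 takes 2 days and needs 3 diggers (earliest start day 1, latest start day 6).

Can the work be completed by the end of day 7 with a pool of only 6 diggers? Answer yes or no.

yes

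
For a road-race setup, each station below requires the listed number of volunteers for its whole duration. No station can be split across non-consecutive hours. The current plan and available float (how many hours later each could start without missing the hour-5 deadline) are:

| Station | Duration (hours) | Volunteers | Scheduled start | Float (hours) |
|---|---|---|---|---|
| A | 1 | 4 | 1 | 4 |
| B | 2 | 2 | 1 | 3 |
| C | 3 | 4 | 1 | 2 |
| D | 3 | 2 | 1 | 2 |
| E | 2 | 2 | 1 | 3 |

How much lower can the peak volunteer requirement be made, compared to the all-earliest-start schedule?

Early-start peak: h1:14  h2:10  h3:6  h4:0  h5:0 ⇒ 14.
Leveled (A@1, B@1, C@2, D@1, E@3): h1:8  h2:8  h3:8  h4:6  h5:0 ⇒ 8.
Reduction 14 − 8 = 6.

6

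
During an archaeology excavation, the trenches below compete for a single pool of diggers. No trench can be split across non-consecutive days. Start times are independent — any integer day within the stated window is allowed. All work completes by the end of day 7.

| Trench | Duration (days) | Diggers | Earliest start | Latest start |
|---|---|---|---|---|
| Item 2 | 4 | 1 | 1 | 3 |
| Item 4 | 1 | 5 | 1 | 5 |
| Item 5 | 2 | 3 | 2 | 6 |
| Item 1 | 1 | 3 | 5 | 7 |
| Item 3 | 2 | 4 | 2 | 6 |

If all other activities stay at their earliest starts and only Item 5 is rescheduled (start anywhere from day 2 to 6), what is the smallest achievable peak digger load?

Item 5@2: d1:6  d2:8  d3:8  d4:1  d5:3  d6:0  d7:0 → peak 8
Item 5@3: d1:6  d2:5  d3:8  d4:4  d5:3  d6:0  d7:0 → peak 8
Item 5@4: d1:6  d2:5  d3:5  d4:4  d5:6  d6:0  d7:0 → peak 6
Item 5@5: d1:6  d2:5  d3:5  d4:1  d5:6  d6:3  d7:0 → peak 6
Item 5@6: d1:6  d2:5  d3:5  d4:1  d5:3  d6:3  d7:3 → peak 6
Best is Item 5@4, peak 6.

6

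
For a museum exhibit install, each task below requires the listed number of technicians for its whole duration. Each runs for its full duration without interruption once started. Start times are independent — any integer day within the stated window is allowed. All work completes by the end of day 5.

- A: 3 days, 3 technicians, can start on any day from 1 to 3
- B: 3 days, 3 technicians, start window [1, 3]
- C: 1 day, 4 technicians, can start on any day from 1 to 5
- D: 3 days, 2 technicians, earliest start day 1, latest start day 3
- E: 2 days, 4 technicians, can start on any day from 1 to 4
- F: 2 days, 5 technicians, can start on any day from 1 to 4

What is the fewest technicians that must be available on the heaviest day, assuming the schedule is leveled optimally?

11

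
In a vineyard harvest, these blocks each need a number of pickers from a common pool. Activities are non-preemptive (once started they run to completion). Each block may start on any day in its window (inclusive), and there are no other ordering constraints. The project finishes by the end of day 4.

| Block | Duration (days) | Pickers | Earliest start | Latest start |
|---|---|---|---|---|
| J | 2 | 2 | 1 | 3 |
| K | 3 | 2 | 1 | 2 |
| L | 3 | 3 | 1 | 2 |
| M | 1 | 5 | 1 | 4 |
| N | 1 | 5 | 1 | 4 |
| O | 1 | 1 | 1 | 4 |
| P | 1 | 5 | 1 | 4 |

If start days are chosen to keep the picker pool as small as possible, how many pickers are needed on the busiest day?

10

Early-start (J@1, K@1, L@1, M@1, N@1, O@1, P@1) gives peak 23: d1:23  d2:7  d3:5  d4:0.
Shift M→3, N→4, P→4.
Schedule J@1, K@1, L@1, M@3, N@4, O@1, P@4: d1:8  d2:7  d3:10  d4:10 — peak 10.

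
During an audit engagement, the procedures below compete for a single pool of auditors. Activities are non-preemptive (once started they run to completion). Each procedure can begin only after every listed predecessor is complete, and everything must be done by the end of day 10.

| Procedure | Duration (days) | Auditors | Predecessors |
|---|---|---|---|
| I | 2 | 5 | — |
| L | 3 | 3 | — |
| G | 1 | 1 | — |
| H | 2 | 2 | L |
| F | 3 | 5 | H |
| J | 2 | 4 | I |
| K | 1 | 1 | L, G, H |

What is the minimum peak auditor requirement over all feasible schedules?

Early-start (I@1, L@1, G@1, H@4, F@6, J@3, K@6) gives peak 9: d1:9  d2:8  d3:7  d4:6  d5:2  d6:6  d7:5  d8:5  d9:0  d10:0.
Shift L→3, H→6, F→8, J→6, K→8.
Schedule I@1, L@3, G@1, H@6, F@8, J@6, K@8: d1:6  d2:5  d3:3  d4:3  d5:3  d6:6  d7:6  d8:6  d9:5  d10:5 — peak 6.

6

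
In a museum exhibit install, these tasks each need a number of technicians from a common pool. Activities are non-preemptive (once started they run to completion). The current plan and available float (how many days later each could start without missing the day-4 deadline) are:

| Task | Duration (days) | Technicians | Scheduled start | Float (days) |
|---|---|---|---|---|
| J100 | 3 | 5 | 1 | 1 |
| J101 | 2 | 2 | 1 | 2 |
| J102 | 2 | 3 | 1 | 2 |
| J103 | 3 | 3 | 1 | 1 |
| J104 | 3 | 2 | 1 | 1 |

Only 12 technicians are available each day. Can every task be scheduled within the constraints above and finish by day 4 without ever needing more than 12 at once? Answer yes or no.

The minimum achievable peak is 13; 12 < 13, so no feasible schedule stays within the cap.

no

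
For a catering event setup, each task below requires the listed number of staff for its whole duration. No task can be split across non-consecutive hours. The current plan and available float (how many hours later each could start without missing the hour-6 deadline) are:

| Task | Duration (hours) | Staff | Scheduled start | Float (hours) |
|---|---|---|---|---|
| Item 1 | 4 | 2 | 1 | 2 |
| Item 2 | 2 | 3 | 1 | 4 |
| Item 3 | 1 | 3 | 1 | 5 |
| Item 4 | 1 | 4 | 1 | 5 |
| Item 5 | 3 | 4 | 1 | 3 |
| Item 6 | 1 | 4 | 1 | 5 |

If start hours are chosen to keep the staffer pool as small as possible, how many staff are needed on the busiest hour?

Early-start (Item 1@1, Item 2@1, Item 3@1, Item 4@1, Item 5@1, Item 6@1) gives peak 20: h1:20  h2:9  h3:6  h4:2  h5:0  h6:0.
Shift Item 2→4, Item 3→6, Item 4→5, Item 6→6.
Schedule Item 1@1, Item 2@4, Item 3@6, Item 4@5, Item 5@1, Item 6@6: h1:6  h2:6  h3:6  h4:5  h5:7  h6:7 — peak 7.
Total staffer-hours = 37 over 6 hours ⇒ peak ≥ ⌈37/6⌉ = 7, so 7 is optimal.

7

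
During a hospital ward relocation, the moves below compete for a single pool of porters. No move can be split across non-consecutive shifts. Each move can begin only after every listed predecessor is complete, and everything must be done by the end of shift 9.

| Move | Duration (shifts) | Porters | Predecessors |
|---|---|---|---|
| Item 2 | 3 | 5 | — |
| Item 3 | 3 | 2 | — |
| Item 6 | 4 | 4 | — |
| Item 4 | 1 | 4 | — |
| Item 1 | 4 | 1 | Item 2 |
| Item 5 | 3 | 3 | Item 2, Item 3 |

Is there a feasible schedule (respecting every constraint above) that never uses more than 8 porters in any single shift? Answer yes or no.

yes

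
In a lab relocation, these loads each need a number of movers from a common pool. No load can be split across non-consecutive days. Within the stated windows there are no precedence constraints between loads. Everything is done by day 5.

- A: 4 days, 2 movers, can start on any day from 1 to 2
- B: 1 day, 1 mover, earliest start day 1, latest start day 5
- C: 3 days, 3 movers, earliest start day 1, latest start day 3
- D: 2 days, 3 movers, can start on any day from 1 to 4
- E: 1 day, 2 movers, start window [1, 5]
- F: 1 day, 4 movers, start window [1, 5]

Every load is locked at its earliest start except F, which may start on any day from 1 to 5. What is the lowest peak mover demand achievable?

11

F@1: d1:15  d2:8  d3:5  d4:2  d5:0 → peak 15
F@2: d1:11  d2:12  d3:5  d4:2  d5:0 → peak 12
F@3: d1:11  d2:8  d3:9  d4:2  d5:0 → peak 11
F@4: d1:11  d2:8  d3:5  d4:6  d5:0 → peak 11
F@5: d1:11  d2:8  d3:5  d4:2  d5:4 → peak 11
Best is F@3, peak 11.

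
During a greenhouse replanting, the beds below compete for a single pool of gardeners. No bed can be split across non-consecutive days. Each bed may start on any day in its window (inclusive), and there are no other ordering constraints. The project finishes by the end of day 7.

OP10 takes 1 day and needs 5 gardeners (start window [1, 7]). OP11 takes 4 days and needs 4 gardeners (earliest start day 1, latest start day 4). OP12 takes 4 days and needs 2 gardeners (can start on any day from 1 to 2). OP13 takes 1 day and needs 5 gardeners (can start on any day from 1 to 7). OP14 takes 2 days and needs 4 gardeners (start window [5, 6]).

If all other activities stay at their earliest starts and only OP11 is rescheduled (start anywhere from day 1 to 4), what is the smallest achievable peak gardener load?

12

OP11@1: d1:16  d2:6  d3:6  d4:6  d5:4  d6:4  d7:0 → peak 16
OP11@2: d1:12  d2:6  d3:6  d4:6  d5:8  d6:4  d7:0 → peak 12
OP11@3: d1:12  d2:2  d3:6  d4:6  d5:8  d6:8  d7:0 → peak 12
OP11@4: d1:12  d2:2  d3:2  d4:6  d5:8  d6:8  d7:4 → peak 12
Best is OP11@2, peak 12.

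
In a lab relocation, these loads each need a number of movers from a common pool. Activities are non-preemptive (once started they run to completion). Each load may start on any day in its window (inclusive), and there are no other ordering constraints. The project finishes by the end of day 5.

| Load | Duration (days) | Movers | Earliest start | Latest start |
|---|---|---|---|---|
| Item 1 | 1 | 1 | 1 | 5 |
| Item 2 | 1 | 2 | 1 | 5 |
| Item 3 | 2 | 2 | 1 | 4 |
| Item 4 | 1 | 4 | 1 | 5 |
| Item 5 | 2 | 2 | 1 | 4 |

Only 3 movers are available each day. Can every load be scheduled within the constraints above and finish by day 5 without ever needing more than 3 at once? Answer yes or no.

no

The minimum achievable peak is 4; 3 < 4, so no feasible schedule stays within the cap.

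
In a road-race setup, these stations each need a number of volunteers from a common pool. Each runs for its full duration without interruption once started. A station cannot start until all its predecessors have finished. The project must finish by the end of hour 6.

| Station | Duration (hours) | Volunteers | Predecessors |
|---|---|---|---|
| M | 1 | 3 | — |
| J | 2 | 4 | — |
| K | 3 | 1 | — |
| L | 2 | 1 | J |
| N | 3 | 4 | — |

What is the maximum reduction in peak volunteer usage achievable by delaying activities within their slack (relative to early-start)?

7

Early-start peak: h1:12  h2:9  h3:6  h4:1  h5:0  h6:0 ⇒ 12.
Leveled (M@1, J@2, K@1, L@4, N@4): h1:4  h2:5  h3:5  h4:5  h5:5  h6:4 ⇒ 5.
Reduction 12 − 5 = 7.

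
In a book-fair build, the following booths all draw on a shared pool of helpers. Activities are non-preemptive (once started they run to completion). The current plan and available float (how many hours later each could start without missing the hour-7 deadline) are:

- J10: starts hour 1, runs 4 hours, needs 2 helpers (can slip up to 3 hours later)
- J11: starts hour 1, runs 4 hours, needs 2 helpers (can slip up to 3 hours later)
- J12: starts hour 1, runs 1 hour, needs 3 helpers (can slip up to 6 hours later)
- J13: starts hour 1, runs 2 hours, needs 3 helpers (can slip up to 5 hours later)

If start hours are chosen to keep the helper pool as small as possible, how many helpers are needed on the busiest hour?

4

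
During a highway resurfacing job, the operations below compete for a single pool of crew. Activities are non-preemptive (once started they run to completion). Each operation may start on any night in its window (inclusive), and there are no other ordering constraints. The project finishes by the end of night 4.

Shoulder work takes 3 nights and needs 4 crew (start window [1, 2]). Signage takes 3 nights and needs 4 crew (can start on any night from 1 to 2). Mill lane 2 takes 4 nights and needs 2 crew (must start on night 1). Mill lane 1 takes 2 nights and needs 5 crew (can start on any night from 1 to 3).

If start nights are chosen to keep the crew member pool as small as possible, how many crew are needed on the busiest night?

15

Schedule Shoulder work@1, Signage@1, Mill lane 2@1, Mill lane 1@1: n1:15  n2:15  n3:10  n4:2 — peak 15.
No arrangement of the 12 feasible schedules does better.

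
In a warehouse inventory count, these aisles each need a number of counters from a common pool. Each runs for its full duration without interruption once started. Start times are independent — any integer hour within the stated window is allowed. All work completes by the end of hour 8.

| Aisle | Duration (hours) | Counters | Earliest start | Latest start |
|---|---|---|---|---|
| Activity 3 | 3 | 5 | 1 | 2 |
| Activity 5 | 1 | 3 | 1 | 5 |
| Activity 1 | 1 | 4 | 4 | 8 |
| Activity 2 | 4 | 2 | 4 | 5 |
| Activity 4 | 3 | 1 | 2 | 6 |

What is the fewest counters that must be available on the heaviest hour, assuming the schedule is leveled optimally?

5

Early-start (Activity 3@1, Activity 5@1, Activity 1@4, Activity 2@4, Activity 4@2) gives peak 8: h1:8  h2:6  h3:6  h4:7  h5:2  h6:2  h7:2  h8:0.
Shift Activity 5→4, Activity 1→8, Activity 4→5.
Schedule Activity 3@1, Activity 5@4, Activity 1@8, Activity 2@4, Activity 4@5: h1:5  h2:5  h3:5  h4:5  h5:3  h6:3  h7:3  h8:4 — peak 5.
Total counter-hours = 33 over 8 hours ⇒ peak ≥ ⌈33/8⌉ = 5, so 5 is optimal.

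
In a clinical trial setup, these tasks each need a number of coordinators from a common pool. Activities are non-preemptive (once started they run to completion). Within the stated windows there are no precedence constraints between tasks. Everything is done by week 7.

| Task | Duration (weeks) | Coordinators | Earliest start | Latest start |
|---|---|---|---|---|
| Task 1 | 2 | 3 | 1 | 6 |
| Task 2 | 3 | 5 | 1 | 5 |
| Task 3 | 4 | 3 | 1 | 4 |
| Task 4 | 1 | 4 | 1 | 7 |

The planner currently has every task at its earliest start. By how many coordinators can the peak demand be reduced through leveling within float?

8

Early-start peak: w1:15  w2:11  w3:8  w4:3  w5:0  w6:0  w7:0 ⇒ 15.
Leveled (Task 1@1, Task 2@5, Task 3@1, Task 4@3): w1:6  w2:6  w3:7  w4:3  w5:5  w6:5  w7:5 ⇒ 7.
Reduction 15 − 7 = 8.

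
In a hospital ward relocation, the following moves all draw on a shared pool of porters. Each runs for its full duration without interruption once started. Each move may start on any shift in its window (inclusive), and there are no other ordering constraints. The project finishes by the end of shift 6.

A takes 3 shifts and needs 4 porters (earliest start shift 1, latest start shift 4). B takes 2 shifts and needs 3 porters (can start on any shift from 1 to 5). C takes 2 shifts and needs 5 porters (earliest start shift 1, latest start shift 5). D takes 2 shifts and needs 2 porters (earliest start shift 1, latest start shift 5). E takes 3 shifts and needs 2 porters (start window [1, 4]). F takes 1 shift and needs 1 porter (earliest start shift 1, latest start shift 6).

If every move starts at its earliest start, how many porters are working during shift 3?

At early start, shift 3 has: A, E.
Demand: 4 + 2 = 6.

6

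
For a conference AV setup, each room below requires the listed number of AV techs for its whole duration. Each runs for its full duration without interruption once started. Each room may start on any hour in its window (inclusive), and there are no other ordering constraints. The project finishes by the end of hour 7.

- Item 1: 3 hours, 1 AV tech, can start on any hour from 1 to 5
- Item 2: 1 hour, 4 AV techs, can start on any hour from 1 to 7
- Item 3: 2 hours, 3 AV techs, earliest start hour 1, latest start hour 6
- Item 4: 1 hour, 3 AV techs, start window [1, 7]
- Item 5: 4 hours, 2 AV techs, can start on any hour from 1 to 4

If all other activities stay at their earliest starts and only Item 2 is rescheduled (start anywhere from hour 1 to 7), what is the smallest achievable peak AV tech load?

9

Item 2@1: h1:13  h2:6  h3:3  h4:2  h5:0  h6:0  h7:0 → peak 13
Item 2@2: h1:9  h2:10  h3:3  h4:2  h5:0  h6:0  h7:0 → peak 10
Item 2@3: h1:9  h2:6  h3:7  h4:2  h5:0  h6:0  h7:0 → peak 9
Item 2@4: h1:9  h2:6  h3:3  h4:6  h5:0  h6:0  h7:0 → peak 9
Item 2@5: h1:9  h2:6  h3:3  h4:2  h5:4  h6:0  h7:0 → peak 9
Item 2@6: h1:9  h2:6  h3:3  h4:2  h5:0  h6:4  h7:0 → peak 9
Item 2@7: h1:9  h2:6  h3:3  h4:2  h5:0  h6:0  h7:4 → peak 9
Best is Item 2@3, peak 9.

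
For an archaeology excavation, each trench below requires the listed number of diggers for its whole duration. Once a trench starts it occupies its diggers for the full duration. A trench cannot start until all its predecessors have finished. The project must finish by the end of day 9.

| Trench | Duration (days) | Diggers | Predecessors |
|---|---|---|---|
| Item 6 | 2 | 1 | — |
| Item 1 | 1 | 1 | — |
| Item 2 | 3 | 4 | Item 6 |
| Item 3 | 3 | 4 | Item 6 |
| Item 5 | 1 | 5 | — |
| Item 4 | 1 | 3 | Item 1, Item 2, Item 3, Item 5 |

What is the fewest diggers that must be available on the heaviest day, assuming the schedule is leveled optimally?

6

Early-start (Item 6@1, Item 1@1, Item 2@3, Item 3@3, Item 5@1, Item 4@6) gives peak 8: d1:7  d2:1  d3:8  d4:8  d5:8  d6:3  d7:0  d8:0  d9:0.
Shift Item 3→6, Item 5→2, Item 4→9.
Schedule Item 6@1, Item 1@1, Item 2@3, Item 3@6, Item 5@2, Item 4@9: d1:2  d2:6  d3:4  d4:4  d5:4  d6:4  d7:4  d8:4  d9:3 — peak 6.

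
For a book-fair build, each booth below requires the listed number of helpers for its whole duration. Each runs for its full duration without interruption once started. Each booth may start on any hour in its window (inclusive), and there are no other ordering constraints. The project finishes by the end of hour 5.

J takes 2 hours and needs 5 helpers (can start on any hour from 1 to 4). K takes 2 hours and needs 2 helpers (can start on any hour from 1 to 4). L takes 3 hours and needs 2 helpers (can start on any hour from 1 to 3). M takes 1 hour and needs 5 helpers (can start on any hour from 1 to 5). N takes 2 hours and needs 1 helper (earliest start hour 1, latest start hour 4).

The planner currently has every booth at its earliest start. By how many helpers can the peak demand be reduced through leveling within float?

Early-start peak: h1:15  h2:10  h3:2  h4:0  h5:0 ⇒ 15.
Leveled (J@1, K@1, L@3, M@3, N@4): h1:7  h2:7  h3:7  h4:3  h5:3 ⇒ 7.
Reduction 15 − 7 = 8.

8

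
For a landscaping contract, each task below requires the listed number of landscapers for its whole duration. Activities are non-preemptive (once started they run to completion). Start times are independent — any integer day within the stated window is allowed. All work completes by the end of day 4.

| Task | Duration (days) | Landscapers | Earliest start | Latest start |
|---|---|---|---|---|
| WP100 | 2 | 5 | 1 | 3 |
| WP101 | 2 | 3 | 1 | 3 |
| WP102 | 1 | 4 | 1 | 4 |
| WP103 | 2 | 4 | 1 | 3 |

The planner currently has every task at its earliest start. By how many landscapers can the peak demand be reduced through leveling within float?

8

Early-start peak: d1:16  d2:12  d3:0  d4:0 ⇒ 16.
Leveled (WP100@1, WP101@1, WP102@3, WP103@3): d1:8  d2:8  d3:8  d4:4 ⇒ 8.
Reduction 16 − 8 = 8.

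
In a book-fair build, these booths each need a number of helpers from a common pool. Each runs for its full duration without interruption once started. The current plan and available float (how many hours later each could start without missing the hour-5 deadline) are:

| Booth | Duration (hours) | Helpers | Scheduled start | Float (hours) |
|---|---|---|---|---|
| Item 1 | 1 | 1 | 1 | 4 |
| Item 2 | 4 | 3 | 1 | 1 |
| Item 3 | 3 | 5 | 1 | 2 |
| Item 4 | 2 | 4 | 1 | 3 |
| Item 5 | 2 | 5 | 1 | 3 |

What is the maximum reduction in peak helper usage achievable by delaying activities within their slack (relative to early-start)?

6

Early-start peak: h1:18  h2:17  h3:8  h4:3  h5:0 ⇒ 18.
Leveled (Item 1@1, Item 2@1, Item 3@1, Item 4@2, Item 5@4): h1:9  h2:12  h3:12  h4:8  h5:5 ⇒ 12.
Reduction 18 − 12 = 6.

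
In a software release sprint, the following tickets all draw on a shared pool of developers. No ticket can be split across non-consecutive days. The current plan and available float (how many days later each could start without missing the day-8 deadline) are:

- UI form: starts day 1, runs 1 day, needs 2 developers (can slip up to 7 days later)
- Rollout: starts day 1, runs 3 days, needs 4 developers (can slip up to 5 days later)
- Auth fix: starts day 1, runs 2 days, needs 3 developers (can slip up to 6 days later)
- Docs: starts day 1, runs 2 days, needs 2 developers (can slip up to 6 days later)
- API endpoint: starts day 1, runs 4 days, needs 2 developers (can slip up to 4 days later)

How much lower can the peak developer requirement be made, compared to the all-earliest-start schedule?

8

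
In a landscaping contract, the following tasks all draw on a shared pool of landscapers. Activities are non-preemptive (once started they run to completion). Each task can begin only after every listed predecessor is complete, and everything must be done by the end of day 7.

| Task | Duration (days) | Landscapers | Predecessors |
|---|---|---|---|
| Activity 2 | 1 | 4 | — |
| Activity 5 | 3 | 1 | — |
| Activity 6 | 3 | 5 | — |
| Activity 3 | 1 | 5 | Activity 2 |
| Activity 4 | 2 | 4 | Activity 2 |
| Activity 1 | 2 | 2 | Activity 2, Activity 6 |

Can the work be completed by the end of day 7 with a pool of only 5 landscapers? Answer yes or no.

no

Total landscaper-days = 39; over 7 days the average is 39/7 > 5, so some day must exceed 5.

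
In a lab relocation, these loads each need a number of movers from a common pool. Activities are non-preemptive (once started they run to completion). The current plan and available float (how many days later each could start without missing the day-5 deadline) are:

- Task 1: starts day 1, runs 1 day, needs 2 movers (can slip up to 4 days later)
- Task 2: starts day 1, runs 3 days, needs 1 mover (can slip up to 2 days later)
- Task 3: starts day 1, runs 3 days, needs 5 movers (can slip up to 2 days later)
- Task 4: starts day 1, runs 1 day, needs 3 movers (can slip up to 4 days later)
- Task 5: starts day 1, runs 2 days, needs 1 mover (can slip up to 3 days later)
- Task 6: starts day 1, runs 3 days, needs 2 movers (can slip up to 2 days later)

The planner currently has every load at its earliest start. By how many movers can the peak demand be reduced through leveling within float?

Early-start peak: d1:14  d2:9  d3:8  d4:0  d5:0 ⇒ 14.
Leveled (Task 1@1, Task 2@1, Task 3@1, Task 4@4, Task 5@4, Task 6@2): d1:8  d2:8  d3:8  d4:6  d5:1 ⇒ 8.
Reduction 14 − 8 = 6.

6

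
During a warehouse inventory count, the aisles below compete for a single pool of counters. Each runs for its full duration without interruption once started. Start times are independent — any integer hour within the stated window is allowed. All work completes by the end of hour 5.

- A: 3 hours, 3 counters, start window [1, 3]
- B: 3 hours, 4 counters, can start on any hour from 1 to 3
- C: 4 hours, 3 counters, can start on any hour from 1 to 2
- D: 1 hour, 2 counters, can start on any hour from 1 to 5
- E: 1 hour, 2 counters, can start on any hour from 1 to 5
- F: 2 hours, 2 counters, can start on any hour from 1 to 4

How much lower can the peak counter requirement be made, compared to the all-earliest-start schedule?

Early-start peak: h1:16  h2:12  h3:10  h4:3  h5:0 ⇒ 16.
Leveled (A@1, B@1, C@1, D@4, E@4, F@4): h1:10  h2:10  h3:10  h4:9  h5:2 ⇒ 10.
Reduction 16 − 10 = 6.

6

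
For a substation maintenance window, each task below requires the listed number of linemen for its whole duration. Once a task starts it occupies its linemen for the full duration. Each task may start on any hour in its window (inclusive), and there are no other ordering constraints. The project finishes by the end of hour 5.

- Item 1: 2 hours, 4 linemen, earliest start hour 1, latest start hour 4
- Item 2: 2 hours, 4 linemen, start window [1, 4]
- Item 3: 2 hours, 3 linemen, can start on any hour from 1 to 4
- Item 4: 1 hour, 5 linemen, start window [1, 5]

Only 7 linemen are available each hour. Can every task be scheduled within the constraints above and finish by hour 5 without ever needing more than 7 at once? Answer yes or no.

Schedule Item 1@1, Item 2@3, Item 3@1, Item 4@5: h1:7  h2:7  h3:4  h4:4  h5:5 — peak 7 ≤ 7.

yes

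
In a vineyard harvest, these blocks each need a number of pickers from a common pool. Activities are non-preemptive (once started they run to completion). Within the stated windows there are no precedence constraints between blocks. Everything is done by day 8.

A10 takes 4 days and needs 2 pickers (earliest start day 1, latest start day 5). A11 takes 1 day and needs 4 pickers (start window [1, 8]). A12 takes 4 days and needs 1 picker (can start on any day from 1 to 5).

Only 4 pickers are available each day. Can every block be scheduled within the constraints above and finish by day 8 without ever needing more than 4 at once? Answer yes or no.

Schedule A10@1, A11@5, A12@1: d1:3  d2:3  d3:3  d4:3  d5:4  d6:0  d7:0  d8:0 — peak 4 ≤ 4.

yes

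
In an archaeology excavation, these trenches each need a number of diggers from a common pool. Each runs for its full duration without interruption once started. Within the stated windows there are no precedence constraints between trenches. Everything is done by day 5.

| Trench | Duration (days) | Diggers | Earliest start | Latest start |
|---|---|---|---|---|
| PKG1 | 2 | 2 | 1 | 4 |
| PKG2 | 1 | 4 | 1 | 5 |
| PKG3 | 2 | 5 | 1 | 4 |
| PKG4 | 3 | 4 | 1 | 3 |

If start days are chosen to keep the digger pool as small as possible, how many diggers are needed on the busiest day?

Early-start (PKG1@1, PKG2@1, PKG3@1, PKG4@1) gives peak 15: d1:15  d2:11  d3:4  d4:0  d5:0.
Shift PKG2→3, PKG4→3.
Schedule PKG1@1, PKG2@3, PKG3@1, PKG4@3: d1:7  d2:7  d3:8  d4:4  d5:4 — peak 8.

8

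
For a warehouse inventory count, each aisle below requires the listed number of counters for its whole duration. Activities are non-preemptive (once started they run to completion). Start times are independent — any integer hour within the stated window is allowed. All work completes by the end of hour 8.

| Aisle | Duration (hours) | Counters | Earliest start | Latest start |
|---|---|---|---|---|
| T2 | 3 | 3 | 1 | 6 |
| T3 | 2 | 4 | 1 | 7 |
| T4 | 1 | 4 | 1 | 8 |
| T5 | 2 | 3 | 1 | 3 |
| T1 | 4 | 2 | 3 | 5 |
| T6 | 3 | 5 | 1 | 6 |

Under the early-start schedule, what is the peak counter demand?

Early-start schedule: T2@1, T3@1, T4@1, T5@1, T1@3, T6@1.
Load per hour: hour 1: 19, hour 2: 15, hour 3: 10, hour 4: 2, hour 5: 2, hour 6: 2, hour 7: 0, hour 8: 0.
Peak is 19.

19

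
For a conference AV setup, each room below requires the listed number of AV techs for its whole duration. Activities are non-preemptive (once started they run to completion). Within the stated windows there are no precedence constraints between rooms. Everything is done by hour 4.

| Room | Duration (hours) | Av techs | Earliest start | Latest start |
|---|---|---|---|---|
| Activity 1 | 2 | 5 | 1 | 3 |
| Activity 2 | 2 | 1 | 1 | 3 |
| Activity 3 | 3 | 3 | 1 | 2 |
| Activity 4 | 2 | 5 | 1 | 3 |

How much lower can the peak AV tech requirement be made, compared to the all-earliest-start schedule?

5

Early-start peak: h1:14  h2:14  h3:3  h4:0 ⇒ 14.
Leveled (Activity 1@1, Activity 2@1, Activity 3@1, Activity 4@3): h1:9  h2:9  h3:8  h4:5 ⇒ 9.
Reduction 14 − 9 = 5.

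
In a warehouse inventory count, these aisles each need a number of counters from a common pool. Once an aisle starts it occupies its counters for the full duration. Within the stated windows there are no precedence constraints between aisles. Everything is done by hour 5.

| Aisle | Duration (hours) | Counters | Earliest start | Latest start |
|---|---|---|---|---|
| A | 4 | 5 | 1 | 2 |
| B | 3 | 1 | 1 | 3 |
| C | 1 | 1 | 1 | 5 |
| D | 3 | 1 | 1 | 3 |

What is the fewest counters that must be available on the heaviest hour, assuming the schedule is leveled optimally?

7

Early-start (A@1, B@1, C@1, D@1) gives peak 8: h1:8  h2:7  h3:7  h4:5  h5:0.
Shift D→2.
Schedule A@1, B@1, C@1, D@2: h1:7  h2:7  h3:7  h4:6  h5:0 — peak 7.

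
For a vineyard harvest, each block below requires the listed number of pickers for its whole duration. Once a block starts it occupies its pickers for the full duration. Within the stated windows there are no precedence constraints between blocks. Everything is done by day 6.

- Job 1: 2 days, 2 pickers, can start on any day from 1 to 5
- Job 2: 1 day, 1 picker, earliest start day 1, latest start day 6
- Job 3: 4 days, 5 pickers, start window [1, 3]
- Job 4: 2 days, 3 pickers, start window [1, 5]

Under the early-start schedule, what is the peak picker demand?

Early-start schedule: Job 1@1, Job 2@1, Job 3@1, Job 4@1.
Load per day: day 1: 11, day 2: 10, day 3: 5, day 4: 5, day 5: 0, day 6: 0.
Peak is 11.

11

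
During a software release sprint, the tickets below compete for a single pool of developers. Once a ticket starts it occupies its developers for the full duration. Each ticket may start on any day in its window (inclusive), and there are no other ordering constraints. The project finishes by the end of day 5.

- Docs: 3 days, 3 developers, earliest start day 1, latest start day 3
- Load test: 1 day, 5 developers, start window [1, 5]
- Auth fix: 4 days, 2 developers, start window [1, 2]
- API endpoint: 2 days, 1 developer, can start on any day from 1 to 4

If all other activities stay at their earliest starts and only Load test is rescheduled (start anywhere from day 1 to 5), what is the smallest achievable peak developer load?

Load test@1: d1:11  d2:6  d3:5  d4:2  d5:0 → peak 11
Load test@2: d1:6  d2:11  d3:5  d4:2  d5:0 → peak 11
Load test@3: d1:6  d2:6  d3:10  d4:2  d5:0 → peak 10
Load test@4: d1:6  d2:6  d3:5  d4:7  d5:0 → peak 7
Load test@5: d1:6  d2:6  d3:5  d4:2  d5:5 → peak 6
Best is Load test@5, peak 6.

6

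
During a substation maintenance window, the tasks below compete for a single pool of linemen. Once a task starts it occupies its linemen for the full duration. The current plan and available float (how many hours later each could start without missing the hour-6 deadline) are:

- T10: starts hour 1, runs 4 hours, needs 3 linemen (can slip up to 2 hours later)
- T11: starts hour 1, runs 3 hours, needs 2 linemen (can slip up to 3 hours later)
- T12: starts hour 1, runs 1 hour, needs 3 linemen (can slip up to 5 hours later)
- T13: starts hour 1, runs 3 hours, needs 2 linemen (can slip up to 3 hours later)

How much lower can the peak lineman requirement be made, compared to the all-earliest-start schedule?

5

Early-start peak: h1:10  h2:7  h3:7  h4:3  h5:0  h6:0 ⇒ 10.
Leveled (T10@1, T11@1, T12@5, T13@4): h1:5  h2:5  h3:5  h4:5  h5:5  h6:2 ⇒ 5.
Reduction 10 − 5 = 5.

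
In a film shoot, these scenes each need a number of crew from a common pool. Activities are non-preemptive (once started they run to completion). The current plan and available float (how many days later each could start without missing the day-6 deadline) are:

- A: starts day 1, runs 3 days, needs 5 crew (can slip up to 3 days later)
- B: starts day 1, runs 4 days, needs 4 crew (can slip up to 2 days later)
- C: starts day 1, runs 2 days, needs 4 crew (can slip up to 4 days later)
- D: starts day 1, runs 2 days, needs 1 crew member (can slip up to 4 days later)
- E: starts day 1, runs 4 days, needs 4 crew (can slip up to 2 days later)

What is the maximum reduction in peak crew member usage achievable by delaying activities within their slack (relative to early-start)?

Early-start peak: d1:18  d2:18  d3:13  d4:8  d5:0  d6:0 ⇒ 18.
Leveled (A@1, B@1, C@1, D@4, E@3): d1:13  d2:13  d3:13  d4:9  d5:5  d6:4 ⇒ 13.
Reduction 18 − 13 = 5.

5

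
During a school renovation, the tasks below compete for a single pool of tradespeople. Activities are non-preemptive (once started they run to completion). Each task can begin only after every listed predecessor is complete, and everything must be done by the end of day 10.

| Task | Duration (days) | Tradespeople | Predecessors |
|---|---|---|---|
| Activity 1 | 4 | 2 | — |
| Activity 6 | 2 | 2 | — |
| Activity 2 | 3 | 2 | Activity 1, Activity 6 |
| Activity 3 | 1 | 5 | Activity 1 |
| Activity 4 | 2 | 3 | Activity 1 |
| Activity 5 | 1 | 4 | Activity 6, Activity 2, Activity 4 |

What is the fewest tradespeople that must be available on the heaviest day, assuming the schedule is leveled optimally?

Early-start (Activity 1@1, Activity 6@1, Activity 2@5, Activity 3@5, Activity 4@5, Activity 5@8) gives peak 10: d1:4  d2:4  d3:2  d4:2  d5:10  d6:5  d7:2  d8:4  d9:0  d10:0.
Shift Activity 3→8, Activity 5→9.
Schedule Activity 1@1, Activity 6@1, Activity 2@5, Activity 3@8, Activity 4@5, Activity 5@9: d1:4  d2:4  d3:2  d4:2  d5:5  d6:5  d7:2  d8:5  d9:4  d10:0 — peak 5.

5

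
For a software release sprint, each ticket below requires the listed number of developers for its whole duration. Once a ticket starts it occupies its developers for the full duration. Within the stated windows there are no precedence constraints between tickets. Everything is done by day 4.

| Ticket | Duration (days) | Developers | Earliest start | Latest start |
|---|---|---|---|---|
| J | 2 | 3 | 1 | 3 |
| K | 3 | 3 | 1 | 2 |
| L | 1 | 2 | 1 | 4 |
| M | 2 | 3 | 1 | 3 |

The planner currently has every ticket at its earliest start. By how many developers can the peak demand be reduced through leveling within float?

Early-start peak: d1:11  d2:9  d3:3  d4:0 ⇒ 11.
Leveled (J@1, K@1, L@4, M@3): d1:6  d2:6  d3:6  d4:5 ⇒ 6.
Reduction 11 − 6 = 5.

5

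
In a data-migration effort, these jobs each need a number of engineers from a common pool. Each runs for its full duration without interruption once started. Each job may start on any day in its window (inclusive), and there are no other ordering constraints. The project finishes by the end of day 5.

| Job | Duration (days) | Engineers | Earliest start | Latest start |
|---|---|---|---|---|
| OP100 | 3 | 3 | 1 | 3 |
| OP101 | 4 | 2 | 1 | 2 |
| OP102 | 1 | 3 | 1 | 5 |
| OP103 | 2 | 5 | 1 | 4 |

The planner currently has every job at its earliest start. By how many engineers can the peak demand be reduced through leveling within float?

Early-start peak: d1:13  d2:10  d3:5  d4:2  d5:0 ⇒ 13.
Leveled (OP100@1, OP101@2, OP102@1, OP103@4): d1:6  d2:5  d3:5  d4:7  d5:7 ⇒ 7.
Reduction 13 − 7 = 6.

6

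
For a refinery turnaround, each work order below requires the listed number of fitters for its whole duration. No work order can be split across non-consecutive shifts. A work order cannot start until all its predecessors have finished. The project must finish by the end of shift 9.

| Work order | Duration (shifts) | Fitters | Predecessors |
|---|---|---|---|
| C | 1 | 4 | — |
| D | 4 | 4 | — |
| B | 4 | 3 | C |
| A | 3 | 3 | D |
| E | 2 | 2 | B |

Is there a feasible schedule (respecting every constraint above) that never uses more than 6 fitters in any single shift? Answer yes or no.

The minimum achievable peak is 7; 6 < 7, so no feasible schedule stays within the cap.

no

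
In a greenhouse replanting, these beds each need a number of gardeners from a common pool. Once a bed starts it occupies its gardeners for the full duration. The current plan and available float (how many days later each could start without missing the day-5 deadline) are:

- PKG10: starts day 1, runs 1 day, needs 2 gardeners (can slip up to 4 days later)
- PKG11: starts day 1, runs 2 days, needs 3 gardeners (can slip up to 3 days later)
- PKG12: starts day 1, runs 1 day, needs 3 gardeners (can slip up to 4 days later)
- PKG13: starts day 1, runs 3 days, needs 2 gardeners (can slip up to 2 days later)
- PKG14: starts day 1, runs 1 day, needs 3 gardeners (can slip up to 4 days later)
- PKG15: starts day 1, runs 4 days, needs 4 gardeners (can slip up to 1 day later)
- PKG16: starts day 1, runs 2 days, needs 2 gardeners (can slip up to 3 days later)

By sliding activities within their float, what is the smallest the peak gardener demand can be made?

Early-start (PKG10@1, PKG11@1, PKG12@1, PKG13@1, PKG14@1, PKG15@1, PKG16@1) gives peak 19: d1:19  d2:11  d3:6  d4:4  d5:0.
Shift PKG13→2, PKG14→3, PKG15→2, PKG16→4.
Schedule PKG10@1, PKG11@1, PKG12@1, PKG13@2, PKG14@3, PKG15@2, PKG16@4: d1:8  d2:9  d3:9  d4:8  d5:6 — peak 9.

9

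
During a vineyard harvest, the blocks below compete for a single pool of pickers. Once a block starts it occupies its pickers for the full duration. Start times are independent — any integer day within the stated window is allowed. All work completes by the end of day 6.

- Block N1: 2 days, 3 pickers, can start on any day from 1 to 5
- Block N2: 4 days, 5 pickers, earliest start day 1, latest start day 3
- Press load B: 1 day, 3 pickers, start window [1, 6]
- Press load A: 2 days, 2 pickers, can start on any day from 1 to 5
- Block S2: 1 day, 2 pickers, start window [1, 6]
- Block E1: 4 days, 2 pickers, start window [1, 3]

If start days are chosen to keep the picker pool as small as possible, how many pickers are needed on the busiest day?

8

Early-start (Block N1@1, Block N2@1, Press load B@1, Press load A@1, Block S2@1, Block E1@1) gives peak 17: d1:17  d2:12  d3:7  d4:7  d5:0  d6:0.
Shift Press load B→5, Press load A→5, Block S2→6, Block E1→3.
Schedule Block N1@1, Block N2@1, Press load B@5, Press load A@5, Block S2@6, Block E1@3: d1:8  d2:8  d3:7  d4:7  d5:7  d6:6 — peak 8.
Total picker-days = 43 over 6 days ⇒ peak ≥ ⌈43/6⌉ = 8, so 8 is optimal.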